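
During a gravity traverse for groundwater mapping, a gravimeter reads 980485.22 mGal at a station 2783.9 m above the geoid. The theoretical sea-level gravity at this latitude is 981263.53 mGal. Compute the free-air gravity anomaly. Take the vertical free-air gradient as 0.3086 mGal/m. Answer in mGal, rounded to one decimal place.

Free-air correction = 0.3086 × 2783.9 = 859.11 mGal
Free-air anomaly = 980485.22 − 981263.53 + (859.11) = 80.80 mGal

80.8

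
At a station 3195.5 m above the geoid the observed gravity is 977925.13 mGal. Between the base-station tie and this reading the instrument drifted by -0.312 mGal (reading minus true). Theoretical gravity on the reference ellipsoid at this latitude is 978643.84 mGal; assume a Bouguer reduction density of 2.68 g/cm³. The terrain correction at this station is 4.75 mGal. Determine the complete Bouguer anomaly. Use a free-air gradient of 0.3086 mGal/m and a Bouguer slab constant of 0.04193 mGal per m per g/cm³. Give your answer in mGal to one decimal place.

-86.6

Drift-corrected reading = 977925.13 − (-0.312) = 977925.442 mGal
Free-air correction = 0.3086 × 3195.5 = 986.13 mGal
Free-air anomaly = 977925.442 − 978643.84 + (986.13) = 267.732 mGal
Bouguer slab correction = 0.04193 × 2.68 × 3195.5 = 359.09 mGal
Simple Bouguer anomaly = 267.732 − (359.09) = -91.358 mGal
Complete Bouguer anomaly = -91.358 + 4.75 = -86.608 mGal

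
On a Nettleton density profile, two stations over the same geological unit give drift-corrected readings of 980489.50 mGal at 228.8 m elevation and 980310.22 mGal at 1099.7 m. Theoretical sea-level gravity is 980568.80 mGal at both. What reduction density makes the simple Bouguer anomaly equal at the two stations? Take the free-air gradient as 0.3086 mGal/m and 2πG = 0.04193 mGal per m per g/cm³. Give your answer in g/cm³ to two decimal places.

Δg_obs = 980310.22 − 980489.50 = -179.28 mGal over Δh = 1099.7 − 228.8 = 870.9 m
Equal Bouguer anomalies ⇒ Δg_obs + (0.3086 − 0.04193ρ)·Δh = 0
0.3086 − 0.04193ρ = −Δg_obs/Δh = 0.20586
ρ = (0.3086 − 0.20586) / 0.04193 = 2.45 g/cm³

2.45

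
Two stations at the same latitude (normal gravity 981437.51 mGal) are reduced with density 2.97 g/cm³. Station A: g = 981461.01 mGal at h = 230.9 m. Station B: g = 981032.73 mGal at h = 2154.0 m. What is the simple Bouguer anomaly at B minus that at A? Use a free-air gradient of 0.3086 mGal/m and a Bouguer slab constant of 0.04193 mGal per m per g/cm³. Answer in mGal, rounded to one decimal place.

Δg_SB(A) = 981461.01 − 981437.51 + 0.3086×230.9 − 0.04193×2.97×230.9 = 66.00 mGal
Δg_SB(B) = 981032.73 − 981437.51 + 0.3086×2154.0 − 0.04193×2.97×2154.0 = -8.30 mGal
Difference = -8.30 − (66.00) = -74.30 mGal

-74.3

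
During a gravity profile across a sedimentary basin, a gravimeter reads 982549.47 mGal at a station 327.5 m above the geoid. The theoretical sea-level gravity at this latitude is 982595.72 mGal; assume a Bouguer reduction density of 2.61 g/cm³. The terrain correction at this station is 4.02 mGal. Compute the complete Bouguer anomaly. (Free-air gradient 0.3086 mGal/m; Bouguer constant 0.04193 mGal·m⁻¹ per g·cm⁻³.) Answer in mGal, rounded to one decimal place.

23.0

Free-air correction = 0.3086 × 327.5 = 101.07 mGal
Free-air anomaly = 982549.47 − 982595.72 + (101.07) = 54.82 mGal
Bouguer slab correction = 0.04193 × 2.61 × 327.5 = 35.84 mGal
Simple Bouguer anomaly = 54.82 − (35.84) = 18.98 mGal
Complete Bouguer anomaly = 18.98 + 4.02 = 23.00 mGal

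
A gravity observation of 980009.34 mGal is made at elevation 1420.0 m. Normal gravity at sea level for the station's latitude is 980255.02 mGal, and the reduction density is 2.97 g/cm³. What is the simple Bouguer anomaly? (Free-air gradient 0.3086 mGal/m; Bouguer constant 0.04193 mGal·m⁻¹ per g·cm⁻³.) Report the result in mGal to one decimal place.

15.7

Free-air correction = 0.3086 × 1420.0 = 438.21 mGal
Free-air anomaly = 980009.34 − 980255.02 + (438.21) = 192.53 mGal
Bouguer slab correction = 0.04193 × 2.97 × 1420.0 = 176.84 mGal
Simple Bouguer anomaly = 192.53 − (176.84) = 15.69 mGal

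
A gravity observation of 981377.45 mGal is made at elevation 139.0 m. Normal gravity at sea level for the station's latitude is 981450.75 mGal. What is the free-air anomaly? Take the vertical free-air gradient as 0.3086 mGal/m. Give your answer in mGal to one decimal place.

-30.4

Free-air correction = 0.3086 × 139.0 = 42.90 mGal
Free-air anomaly = 981377.45 − 981450.75 + (42.90) = -30.40 mGal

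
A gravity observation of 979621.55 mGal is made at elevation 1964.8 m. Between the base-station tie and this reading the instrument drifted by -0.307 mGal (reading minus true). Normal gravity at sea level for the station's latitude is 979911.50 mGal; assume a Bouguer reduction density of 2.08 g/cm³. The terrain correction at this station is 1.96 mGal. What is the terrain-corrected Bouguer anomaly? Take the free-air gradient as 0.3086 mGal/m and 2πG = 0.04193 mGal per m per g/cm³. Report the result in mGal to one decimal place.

Drift-corrected reading = 979621.55 − (-0.307) = 979621.857 mGal
Free-air correction = 0.3086 × 1964.8 = 606.34 mGal
Free-air anomaly = 979621.857 − 979911.50 + (606.34) = 316.697 mGal
Bouguer slab correction = 0.04193 × 2.08 × 1964.8 = 171.36 mGal
Simple Bouguer anomaly = 316.697 − (171.36) = 145.337 mGal
Complete Bouguer anomaly = 145.337 + 1.96 = 147.297 mGal

147.3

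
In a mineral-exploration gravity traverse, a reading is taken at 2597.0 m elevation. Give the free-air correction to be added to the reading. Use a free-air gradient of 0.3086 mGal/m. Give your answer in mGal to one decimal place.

801.4

Free-air correction = 0.3086 × 2597.0 = 801.4 mGal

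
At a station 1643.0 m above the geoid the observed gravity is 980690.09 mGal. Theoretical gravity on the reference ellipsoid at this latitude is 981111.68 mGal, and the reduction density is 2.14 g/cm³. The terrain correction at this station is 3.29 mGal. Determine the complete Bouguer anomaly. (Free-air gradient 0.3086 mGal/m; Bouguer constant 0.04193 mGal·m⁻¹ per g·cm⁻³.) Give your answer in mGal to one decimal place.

Free-air correction = 0.3086 × 1643.0 = 507.03 mGal
Free-air anomaly = 980690.09 − 981111.68 + (507.03) = 85.44 mGal
Bouguer slab correction = 0.04193 × 2.14 × 1643.0 = 147.43 mGal
Simple Bouguer anomaly = 85.44 − (147.43) = -61.99 mGal
Complete Bouguer anomaly = -61.99 + 3.29 = -58.70 mGal

-58.7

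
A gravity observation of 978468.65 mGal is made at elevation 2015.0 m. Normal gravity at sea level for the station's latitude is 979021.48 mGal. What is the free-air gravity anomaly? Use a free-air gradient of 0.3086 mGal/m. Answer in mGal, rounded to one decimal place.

Free-air correction = 0.3086 × 2015.0 = 621.83 mGal
Free-air anomaly = 978468.65 − 979021.48 + (621.83) = 69.00 mGal

69.0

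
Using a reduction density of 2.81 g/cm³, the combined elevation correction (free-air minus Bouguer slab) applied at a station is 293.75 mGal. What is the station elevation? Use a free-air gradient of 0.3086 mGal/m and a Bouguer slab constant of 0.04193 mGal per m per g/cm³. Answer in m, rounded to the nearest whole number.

Combined gradient = 0.3086 − 0.04193 × 2.81 = 0.1907767 mGal/m
h = 293.75 / 0.1907767 = 1539.76 m

1540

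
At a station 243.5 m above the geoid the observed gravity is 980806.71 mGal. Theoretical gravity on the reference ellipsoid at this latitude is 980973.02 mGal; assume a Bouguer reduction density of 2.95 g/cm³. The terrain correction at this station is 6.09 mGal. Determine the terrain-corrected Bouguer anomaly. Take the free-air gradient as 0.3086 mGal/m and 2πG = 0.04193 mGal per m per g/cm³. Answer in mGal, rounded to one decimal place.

-115.2

Free-air correction = 0.3086 × 243.5 = 75.14 mGal
Free-air anomaly = 980806.71 − 980973.02 + (75.14) = -91.17 mGal
Bouguer slab correction = 0.04193 × 2.95 × 243.5 = 30.12 mGal
Simple Bouguer anomaly = -91.17 − (30.12) = -121.29 mGal
Complete Bouguer anomaly = -121.29 + 6.09 = -115.20 mGal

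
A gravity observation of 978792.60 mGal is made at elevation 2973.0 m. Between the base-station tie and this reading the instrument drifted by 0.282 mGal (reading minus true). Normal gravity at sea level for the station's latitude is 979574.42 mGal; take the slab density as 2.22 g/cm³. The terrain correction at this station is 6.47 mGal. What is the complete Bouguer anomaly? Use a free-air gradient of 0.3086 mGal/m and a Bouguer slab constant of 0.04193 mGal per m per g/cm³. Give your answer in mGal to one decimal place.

Drift-corrected reading = 978792.60 − (0.282) = 978792.318 mGal
Free-air correction = 0.3086 × 2973.0 = 917.47 mGal
Free-air anomaly = 978792.318 − 979574.42 + (917.47) = 135.368 mGal
Bouguer slab correction = 0.04193 × 2.22 × 2973.0 = 276.74 mGal
Simple Bouguer anomaly = 135.368 − (276.74) = -141.372 mGal
Complete Bouguer anomaly = -141.372 + 6.47 = -134.902 mGal

-134.9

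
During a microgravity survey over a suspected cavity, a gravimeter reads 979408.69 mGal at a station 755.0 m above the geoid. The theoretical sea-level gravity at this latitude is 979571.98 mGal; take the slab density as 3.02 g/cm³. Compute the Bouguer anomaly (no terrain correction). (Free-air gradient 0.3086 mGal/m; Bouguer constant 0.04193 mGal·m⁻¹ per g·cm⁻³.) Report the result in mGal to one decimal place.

-25.9

Free-air correction = 0.3086 × 755.0 = 232.99 mGal
Free-air anomaly = 979408.69 − 979571.98 + (232.99) = 69.70 mGal
Bouguer slab correction = 0.04193 × 3.02 × 755.0 = 95.60 mGal
Simple Bouguer anomaly = 69.70 − (95.60) = -25.90 mGal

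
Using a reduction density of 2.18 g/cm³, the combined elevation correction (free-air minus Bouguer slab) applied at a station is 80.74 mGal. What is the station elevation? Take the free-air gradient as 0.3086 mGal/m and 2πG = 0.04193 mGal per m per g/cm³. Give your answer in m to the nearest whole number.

Combined gradient = 0.3086 − 0.04193 × 2.18 = 0.2171926 mGal/m
h = 80.74 / 0.2171926 = 371.74 m

372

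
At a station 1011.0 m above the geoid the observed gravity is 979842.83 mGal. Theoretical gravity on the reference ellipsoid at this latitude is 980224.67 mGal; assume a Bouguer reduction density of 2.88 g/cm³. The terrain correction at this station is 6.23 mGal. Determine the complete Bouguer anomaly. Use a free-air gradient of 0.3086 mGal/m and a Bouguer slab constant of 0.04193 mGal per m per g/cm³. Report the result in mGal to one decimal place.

-185.7

Free-air correction = 0.3086 × 1011.0 = 311.99 mGal
Free-air anomaly = 979842.83 − 980224.67 + (311.99) = -69.85 mGal
Bouguer slab correction = 0.04193 × 2.88 × 1011.0 = 122.09 mGal
Simple Bouguer anomaly = -69.85 − (122.09) = -191.94 mGal
Complete Bouguer anomaly = -191.94 + 6.23 = -185.71 mGal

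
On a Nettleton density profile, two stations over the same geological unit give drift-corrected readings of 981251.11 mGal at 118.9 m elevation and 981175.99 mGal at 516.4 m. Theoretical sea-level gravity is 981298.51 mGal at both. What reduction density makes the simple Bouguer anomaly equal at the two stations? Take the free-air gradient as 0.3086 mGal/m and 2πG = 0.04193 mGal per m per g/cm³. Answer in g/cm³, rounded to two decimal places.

Δg_obs = 981175.99 − 981251.11 = -75.12 mGal over Δh = 516.4 − 118.9 = 397.5 m
Equal Bouguer anomalies ⇒ Δg_obs + (0.3086 − 0.04193ρ)·Δh = 0
0.3086 − 0.04193ρ = −Δg_obs/Δh = 0.18898
ρ = (0.3086 − 0.18898) / 0.04193 = 2.85 g/cm³

2.85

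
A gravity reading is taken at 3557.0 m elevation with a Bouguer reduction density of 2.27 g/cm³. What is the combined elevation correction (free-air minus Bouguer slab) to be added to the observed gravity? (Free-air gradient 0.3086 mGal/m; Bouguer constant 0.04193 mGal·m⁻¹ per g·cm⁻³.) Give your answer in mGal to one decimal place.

Combined gradient = 0.3086 − 0.04193 × 2.27 = 0.2134189 mGal/m
Combined elevation correction = 0.2134189 × 3557.0 = 759.1 mGal

759.1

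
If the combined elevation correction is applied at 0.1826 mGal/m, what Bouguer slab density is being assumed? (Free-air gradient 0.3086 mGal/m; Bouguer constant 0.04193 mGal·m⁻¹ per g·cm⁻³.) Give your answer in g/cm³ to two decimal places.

3.01

0.1826 = 0.3086 − 0.04193 × ρ
ρ = (0.3086 − 0.1826) / 0.04193 = 3.01 g/cm³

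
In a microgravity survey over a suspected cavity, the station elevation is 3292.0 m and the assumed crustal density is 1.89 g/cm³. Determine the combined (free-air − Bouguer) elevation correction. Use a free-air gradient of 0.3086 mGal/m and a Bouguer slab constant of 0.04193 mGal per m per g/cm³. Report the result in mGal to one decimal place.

Combined gradient = 0.3086 − 0.04193 × 1.89 = 0.2293523 mGal/m
Combined elevation correction = 0.2293523 × 3292.0 = 755.0 mGal

755.0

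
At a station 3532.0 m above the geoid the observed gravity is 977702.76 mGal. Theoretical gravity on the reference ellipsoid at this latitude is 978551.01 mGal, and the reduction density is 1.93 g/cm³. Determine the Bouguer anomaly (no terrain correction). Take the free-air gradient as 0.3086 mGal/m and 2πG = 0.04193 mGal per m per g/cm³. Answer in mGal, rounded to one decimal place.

Free-air correction = 0.3086 × 3532.0 = 1089.98 mGal
Free-air anomaly = 977702.76 − 978551.01 + (1089.98) = 241.73 mGal
Bouguer slab correction = 0.04193 × 1.93 × 3532.0 = 285.83 mGal
Simple Bouguer anomaly = 241.73 − (285.83) = -44.10 mGal

-44.1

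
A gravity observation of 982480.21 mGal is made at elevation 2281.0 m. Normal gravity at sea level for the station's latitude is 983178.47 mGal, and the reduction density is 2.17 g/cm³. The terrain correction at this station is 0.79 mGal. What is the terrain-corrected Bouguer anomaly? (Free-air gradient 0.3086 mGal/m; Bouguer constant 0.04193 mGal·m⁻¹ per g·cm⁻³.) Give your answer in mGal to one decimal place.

Free-air correction = 0.3086 × 2281.0 = 703.92 mGal
Free-air anomaly = 982480.21 − 983178.47 + (703.92) = 5.66 mGal
Bouguer slab correction = 0.04193 × 2.17 × 2281.0 = 207.54 mGal
Simple Bouguer anomaly = 5.66 − (207.54) = -201.88 mGal
Complete Bouguer anomaly = -201.88 + 0.79 = -201.09 mGal

-201.1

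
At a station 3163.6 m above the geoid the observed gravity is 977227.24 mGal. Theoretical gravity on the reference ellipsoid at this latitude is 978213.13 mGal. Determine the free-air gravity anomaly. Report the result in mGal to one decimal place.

Free-air correction = 0.3086 × 3163.6 = 976.29 mGal
Free-air anomaly = 977227.24 − 978213.13 + (976.29) = -9.60 mGal

-9.6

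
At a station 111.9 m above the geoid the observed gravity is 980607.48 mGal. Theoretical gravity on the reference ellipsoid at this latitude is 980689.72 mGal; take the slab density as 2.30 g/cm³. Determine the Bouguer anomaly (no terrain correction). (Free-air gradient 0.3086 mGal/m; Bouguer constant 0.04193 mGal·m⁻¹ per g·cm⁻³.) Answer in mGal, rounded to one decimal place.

Free-air correction = 0.3086 × 111.9 = 34.53 mGal
Free-air anomaly = 980607.48 − 980689.72 + (34.53) = -47.71 mGal
Bouguer slab correction = 0.04193 × 2.30 × 111.9 = 10.79 mGal
Simple Bouguer anomaly = -47.71 − (10.79) = -58.50 mGal

-58.5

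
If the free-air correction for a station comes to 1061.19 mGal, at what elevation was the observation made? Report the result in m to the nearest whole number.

3439

h = 1061.19 / 0.3086 = 3438.72 m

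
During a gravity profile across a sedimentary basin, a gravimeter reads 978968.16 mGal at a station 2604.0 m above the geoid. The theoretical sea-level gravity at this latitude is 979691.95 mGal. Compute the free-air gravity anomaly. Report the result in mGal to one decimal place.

79.8

Free-air correction = 0.3086 × 2604.0 = 803.59 mGal
Free-air anomaly = 978968.16 − 979691.95 + (803.59) = 79.80 mGal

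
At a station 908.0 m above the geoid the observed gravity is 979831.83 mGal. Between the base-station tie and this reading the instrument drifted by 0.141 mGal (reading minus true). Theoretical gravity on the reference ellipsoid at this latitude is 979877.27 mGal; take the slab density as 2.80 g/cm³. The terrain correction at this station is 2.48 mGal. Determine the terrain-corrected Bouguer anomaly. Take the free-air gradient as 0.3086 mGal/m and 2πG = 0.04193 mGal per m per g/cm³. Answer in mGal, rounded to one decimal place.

130.5

Drift-corrected reading = 979831.83 − (0.141) = 979831.689 mGal
Free-air correction = 0.3086 × 908.0 = 280.21 mGal
Free-air anomaly = 979831.689 − 979877.27 + (280.21) = 234.629 mGal
Bouguer slab correction = 0.04193 × 2.80 × 908.0 = 106.60 mGal
Simple Bouguer anomaly = 234.629 − (106.60) = 128.029 mGal
Complete Bouguer anomaly = 128.029 + 2.48 = 130.509 mGal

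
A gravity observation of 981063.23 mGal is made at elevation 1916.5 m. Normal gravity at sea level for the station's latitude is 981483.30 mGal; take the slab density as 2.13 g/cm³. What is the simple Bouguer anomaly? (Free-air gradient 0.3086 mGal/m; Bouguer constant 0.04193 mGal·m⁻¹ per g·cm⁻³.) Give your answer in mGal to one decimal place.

Free-air correction = 0.3086 × 1916.5 = 591.43 mGal
Free-air anomaly = 981063.23 − 981483.30 + (591.43) = 171.36 mGal
Bouguer slab correction = 0.04193 × 2.13 × 1916.5 = 171.16 mGal
Simple Bouguer anomaly = 171.36 − (171.16) = 0.20 mGal

0.2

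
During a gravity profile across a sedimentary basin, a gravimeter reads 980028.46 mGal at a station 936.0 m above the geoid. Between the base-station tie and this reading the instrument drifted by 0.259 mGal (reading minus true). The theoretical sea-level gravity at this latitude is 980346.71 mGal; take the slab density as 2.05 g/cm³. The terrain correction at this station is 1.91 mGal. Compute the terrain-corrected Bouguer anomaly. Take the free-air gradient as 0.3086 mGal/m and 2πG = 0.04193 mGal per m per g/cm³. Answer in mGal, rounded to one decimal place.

Drift-corrected reading = 980028.46 − (0.259) = 980028.201 mGal
Free-air correction = 0.3086 × 936.0 = 288.85 mGal
Free-air anomaly = 980028.201 − 980346.71 + (288.85) = -29.659 mGal
Bouguer slab correction = 0.04193 × 2.05 × 936.0 = 80.46 mGal
Simple Bouguer anomaly = -29.659 − (80.46) = -110.119 mGal
Complete Bouguer anomaly = -110.119 + 1.91 = -108.209 mGal

-108.2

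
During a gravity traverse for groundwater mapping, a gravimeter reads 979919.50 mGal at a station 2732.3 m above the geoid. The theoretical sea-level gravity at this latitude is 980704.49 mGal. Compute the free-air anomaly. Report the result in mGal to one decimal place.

Free-air correction = 0.3086 × 2732.3 = 843.19 mGal
Free-air anomaly = 979919.50 − 980704.49 + (843.19) = 58.20 mGal

58.2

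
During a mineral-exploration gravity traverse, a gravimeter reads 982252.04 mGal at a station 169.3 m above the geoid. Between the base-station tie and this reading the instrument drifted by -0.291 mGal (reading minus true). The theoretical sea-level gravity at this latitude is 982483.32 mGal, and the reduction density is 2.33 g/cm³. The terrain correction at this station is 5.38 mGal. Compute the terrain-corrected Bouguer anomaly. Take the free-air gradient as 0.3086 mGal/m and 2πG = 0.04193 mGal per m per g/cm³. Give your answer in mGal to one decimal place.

Drift-corrected reading = 982252.04 − (-0.291) = 982252.331 mGal
Free-air correction = 0.3086 × 169.3 = 52.25 mGal
Free-air anomaly = 982252.331 − 982483.32 + (52.25) = -178.739 mGal
Bouguer slab correction = 0.04193 × 2.33 × 169.3 = 16.54 mGal
Simple Bouguer anomaly = -178.739 − (16.54) = -195.279 mGal
Complete Bouguer anomaly = -195.279 + 5.38 = -189.899 mGal

-189.9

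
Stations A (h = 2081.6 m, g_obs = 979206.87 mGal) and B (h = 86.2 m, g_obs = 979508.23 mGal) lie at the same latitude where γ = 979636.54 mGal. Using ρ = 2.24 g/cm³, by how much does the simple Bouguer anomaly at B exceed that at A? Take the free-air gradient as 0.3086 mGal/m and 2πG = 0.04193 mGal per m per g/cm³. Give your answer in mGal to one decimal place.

-127.0

Δg_SB(A) = 979206.87 − 979636.54 + 0.3086×2081.6 − 0.04193×2.24×2081.6 = 17.20 mGal
Δg_SB(B) = 979508.23 − 979636.54 + 0.3086×86.2 − 0.04193×2.24×86.2 = -109.80 mGal
Difference = -109.80 − (17.20) = -127.00 mGal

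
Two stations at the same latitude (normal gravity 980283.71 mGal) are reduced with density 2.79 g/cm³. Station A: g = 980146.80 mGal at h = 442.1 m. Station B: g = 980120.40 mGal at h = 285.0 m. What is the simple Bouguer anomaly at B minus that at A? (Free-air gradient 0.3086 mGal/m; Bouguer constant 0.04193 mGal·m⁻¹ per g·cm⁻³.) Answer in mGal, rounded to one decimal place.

-56.5

Δg_SB(A) = 980146.80 − 980283.71 + 0.3086×442.1 − 0.04193×2.79×442.1 = -52.20 mGal
Δg_SB(B) = 980120.40 − 980283.71 + 0.3086×285.0 − 0.04193×2.79×285.0 = -108.70 mGal
Difference = -108.70 − (-52.20) = -56.50 mGal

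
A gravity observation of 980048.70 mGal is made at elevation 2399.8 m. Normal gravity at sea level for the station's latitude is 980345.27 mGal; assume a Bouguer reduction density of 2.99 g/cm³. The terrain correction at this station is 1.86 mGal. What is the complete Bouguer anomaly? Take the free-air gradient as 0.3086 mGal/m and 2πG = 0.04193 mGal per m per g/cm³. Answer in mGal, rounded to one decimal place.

Free-air correction = 0.3086 × 2399.8 = 740.58 mGal
Free-air anomaly = 980048.70 − 980345.27 + (740.58) = 444.01 mGal
Bouguer slab correction = 0.04193 × 2.99 × 2399.8 = 300.86 mGal
Simple Bouguer anomaly = 444.01 − (300.86) = 143.15 mGal
Complete Bouguer anomaly = 143.15 + 1.86 = 145.01 mGal

145.0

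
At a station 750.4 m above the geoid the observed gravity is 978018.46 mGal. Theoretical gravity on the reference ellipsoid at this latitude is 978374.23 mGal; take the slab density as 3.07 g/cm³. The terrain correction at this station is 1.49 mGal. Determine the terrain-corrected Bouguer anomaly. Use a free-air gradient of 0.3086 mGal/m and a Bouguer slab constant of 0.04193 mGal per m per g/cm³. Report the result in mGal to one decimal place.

Free-air correction = 0.3086 × 750.4 = 231.57 mGal
Free-air anomaly = 978018.46 − 978374.23 + (231.57) = -124.20 mGal
Bouguer slab correction = 0.04193 × 3.07 × 750.4 = 96.60 mGal
Simple Bouguer anomaly = -124.20 − (96.60) = -220.80 mGal
Complete Bouguer anomaly = -220.80 + 1.49 = -219.31 mGal

-219.3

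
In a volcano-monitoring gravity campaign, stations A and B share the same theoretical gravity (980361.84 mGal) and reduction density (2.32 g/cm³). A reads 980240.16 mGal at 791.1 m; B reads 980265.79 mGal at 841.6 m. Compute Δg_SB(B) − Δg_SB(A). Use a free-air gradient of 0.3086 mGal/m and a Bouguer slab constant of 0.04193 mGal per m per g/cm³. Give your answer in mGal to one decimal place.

Δg_SB(A) = 980240.16 − 980361.84 + 0.3086×791.1 − 0.04193×2.32×791.1 = 45.50 mGal
Δg_SB(B) = 980265.79 − 980361.84 + 0.3086×841.6 − 0.04193×2.32×841.6 = 81.80 mGal
Difference = 81.80 − (45.50) = 36.30 mGal

36.3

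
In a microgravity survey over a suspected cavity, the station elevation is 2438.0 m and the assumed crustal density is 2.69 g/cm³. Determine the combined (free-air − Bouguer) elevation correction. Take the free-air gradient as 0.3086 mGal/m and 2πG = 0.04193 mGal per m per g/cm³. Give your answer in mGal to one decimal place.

Combined gradient = 0.3086 − 0.04193 × 2.69 = 0.1958083 mGal/m
Combined elevation correction = 0.1958083 × 2438.0 = 477.4 mGal

477.4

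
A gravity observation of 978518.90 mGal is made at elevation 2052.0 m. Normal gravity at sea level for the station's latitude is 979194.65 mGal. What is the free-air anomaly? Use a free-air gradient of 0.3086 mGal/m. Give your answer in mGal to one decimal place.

-42.5

Free-air correction = 0.3086 × 2052.0 = 633.25 mGal
Free-air anomaly = 978518.90 − 979194.65 + (633.25) = -42.50 mGal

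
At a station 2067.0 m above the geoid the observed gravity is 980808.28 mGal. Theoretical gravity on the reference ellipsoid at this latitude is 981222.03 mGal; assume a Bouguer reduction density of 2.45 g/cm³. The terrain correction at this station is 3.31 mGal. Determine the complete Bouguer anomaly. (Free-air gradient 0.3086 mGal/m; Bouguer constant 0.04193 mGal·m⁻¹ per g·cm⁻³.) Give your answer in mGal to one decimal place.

Free-air correction = 0.3086 × 2067.0 = 637.88 mGal
Free-air anomaly = 980808.28 − 981222.03 + (637.88) = 224.13 mGal
Bouguer slab correction = 0.04193 × 2.45 × 2067.0 = 212.34 mGal
Simple Bouguer anomaly = 224.13 − (212.34) = 11.79 mGal
Complete Bouguer anomaly = 11.79 + 3.31 = 15.10 mGal

15.1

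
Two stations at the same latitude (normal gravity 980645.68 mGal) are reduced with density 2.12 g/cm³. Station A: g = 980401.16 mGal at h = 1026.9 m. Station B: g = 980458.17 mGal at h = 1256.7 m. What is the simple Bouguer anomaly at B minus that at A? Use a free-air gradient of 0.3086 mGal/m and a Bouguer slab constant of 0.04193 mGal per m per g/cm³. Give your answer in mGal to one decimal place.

Δg_SB(A) = 980401.16 − 980645.68 + 0.3086×1026.9 − 0.04193×2.12×1026.9 = -18.90 mGal
Δg_SB(B) = 980458.17 − 980645.68 + 0.3086×1256.7 − 0.04193×2.12×1256.7 = 88.60 mGal
Difference = 88.60 − (-18.90) = 107.50 mGal

107.5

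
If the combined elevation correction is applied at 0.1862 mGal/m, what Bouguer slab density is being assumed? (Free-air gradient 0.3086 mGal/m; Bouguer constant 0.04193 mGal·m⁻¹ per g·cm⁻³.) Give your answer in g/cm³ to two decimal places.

0.1862 = 0.3086 − 0.04193 × ρ
ρ = (0.3086 − 0.1862) / 0.04193 = 2.92 g/cm³

2.92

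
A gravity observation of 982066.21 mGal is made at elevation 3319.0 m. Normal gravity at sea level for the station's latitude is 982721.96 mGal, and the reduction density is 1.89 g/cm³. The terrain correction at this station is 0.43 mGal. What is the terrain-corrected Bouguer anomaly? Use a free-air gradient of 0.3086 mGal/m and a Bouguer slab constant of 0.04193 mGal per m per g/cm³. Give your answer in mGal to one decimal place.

Free-air correction = 0.3086 × 3319.0 = 1024.24 mGal
Free-air anomaly = 982066.21 − 982721.96 + (1024.24) = 368.49 mGal
Bouguer slab correction = 0.04193 × 1.89 × 3319.0 = 263.02 mGal
Simple Bouguer anomaly = 368.49 − (263.02) = 105.47 mGal
Complete Bouguer anomaly = 105.47 + 0.43 = 105.90 mGal

105.9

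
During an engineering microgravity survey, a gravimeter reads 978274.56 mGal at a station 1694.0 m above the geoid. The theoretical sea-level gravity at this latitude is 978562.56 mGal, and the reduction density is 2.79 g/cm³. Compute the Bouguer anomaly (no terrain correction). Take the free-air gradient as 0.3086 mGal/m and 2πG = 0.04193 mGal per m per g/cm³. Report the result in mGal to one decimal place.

36.6

Free-air correction = 0.3086 × 1694.0 = 522.77 mGal
Free-air anomaly = 978274.56 − 978562.56 + (522.77) = 234.77 mGal
Bouguer slab correction = 0.04193 × 2.79 × 1694.0 = 198.17 mGal
Simple Bouguer anomaly = 234.77 − (198.17) = 36.60 mGal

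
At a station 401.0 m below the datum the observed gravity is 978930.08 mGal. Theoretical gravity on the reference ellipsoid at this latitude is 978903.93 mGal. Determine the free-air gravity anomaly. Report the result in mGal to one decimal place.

Free-air correction = 0.3086 × -401.0 = -123.75 mGal
Free-air anomaly = 978930.08 − 978903.93 + (-123.75) = -97.60 mGal

-97.6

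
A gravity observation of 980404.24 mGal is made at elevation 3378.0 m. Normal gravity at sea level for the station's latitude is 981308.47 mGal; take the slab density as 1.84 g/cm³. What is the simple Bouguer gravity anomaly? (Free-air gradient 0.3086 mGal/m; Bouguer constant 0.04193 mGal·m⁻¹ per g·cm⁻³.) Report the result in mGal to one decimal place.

-122.4

Free-air correction = 0.3086 × 3378.0 = 1042.45 mGal
Free-air anomaly = 980404.24 − 981308.47 + (1042.45) = 138.22 mGal
Bouguer slab correction = 0.04193 × 1.84 × 3378.0 = 260.62 mGal
Simple Bouguer anomaly = 138.22 − (260.62) = -122.40 mGal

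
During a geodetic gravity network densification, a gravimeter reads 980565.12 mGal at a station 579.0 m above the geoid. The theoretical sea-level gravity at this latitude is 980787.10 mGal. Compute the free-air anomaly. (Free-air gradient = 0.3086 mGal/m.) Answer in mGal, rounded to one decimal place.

Free-air correction = 0.3086 × 579.0 = 178.68 mGal
Free-air anomaly = 980565.12 − 980787.10 + (178.68) = -43.30 mGal

-43.3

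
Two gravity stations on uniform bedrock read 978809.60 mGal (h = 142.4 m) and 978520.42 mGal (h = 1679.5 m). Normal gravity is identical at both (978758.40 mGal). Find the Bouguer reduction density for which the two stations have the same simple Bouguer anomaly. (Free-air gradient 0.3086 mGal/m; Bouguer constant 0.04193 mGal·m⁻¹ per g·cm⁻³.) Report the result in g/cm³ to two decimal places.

Δg_obs = 978520.42 − 978809.60 = -289.18 mGal over Δh = 1679.5 − 142.4 = 1537.1 m
Equal Bouguer anomalies ⇒ Δg_obs + (0.3086 − 0.04193ρ)·Δh = 0
0.3086 − 0.04193ρ = −Δg_obs/Δh = 0.18813
ρ = (0.3086 − 0.18813) / 0.04193 = 2.87 g/cm³

2.87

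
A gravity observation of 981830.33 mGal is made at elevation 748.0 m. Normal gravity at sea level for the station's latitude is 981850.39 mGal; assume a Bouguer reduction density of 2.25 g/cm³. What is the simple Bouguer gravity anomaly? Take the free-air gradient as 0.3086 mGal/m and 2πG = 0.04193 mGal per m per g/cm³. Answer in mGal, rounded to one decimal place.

Free-air correction = 0.3086 × 748.0 = 230.83 mGal
Free-air anomaly = 981830.33 − 981850.39 + (230.83) = 210.77 mGal
Bouguer slab correction = 0.04193 × 2.25 × 748.0 = 70.57 mGal
Simple Bouguer anomaly = 210.77 − (70.57) = 140.20 mGal

140.2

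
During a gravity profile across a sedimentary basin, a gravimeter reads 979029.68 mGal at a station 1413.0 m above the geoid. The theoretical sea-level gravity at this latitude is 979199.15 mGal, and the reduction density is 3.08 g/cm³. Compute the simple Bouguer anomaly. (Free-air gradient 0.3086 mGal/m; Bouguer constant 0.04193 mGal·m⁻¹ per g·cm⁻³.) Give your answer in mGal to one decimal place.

Free-air correction = 0.3086 × 1413.0 = 436.05 mGal
Free-air anomaly = 979029.68 − 979199.15 + (436.05) = 266.58 mGal
Bouguer slab correction = 0.04193 × 3.08 × 1413.0 = 182.48 mGal
Simple Bouguer anomaly = 266.58 − (182.48) = 84.10 mGal

84.1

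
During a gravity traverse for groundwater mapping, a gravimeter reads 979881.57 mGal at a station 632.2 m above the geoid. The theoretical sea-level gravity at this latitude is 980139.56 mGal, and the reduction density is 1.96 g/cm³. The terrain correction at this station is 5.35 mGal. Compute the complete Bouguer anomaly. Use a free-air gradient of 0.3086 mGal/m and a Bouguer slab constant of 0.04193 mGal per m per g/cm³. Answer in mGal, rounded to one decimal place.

-109.5

Free-air correction = 0.3086 × 632.2 = 195.10 mGal
Free-air anomaly = 979881.57 − 980139.56 + (195.10) = -62.89 mGal
Bouguer slab correction = 0.04193 × 1.96 × 632.2 = 51.96 mGal
Simple Bouguer anomaly = -62.89 − (51.96) = -114.85 mGal
Complete Bouguer anomaly = -114.85 + 5.35 = -109.50 mGal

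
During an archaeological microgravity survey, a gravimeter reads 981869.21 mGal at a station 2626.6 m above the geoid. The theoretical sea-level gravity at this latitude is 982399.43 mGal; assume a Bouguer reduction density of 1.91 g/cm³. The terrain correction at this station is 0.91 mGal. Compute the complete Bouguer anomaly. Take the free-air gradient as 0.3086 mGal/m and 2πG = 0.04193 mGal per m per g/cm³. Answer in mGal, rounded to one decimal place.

70.9

Free-air correction = 0.3086 × 2626.6 = 810.57 mGal
Free-air anomaly = 981869.21 − 982399.43 + (810.57) = 280.35 mGal
Bouguer slab correction = 0.04193 × 1.91 × 2626.6 = 210.35 mGal
Simple Bouguer anomaly = 280.35 − (210.35) = 70.00 mGal
Complete Bouguer anomaly = 70.00 + 0.91 = 70.91 mGal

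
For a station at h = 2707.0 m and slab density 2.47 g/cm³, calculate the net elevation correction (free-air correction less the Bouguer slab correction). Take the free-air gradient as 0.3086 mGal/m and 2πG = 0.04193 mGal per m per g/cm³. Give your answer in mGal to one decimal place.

Combined gradient = 0.3086 − 0.04193 × 2.47 = 0.2050329 mGal/m
Combined elevation correction = 0.2050329 × 2707.0 = 555.0 mGal

555.0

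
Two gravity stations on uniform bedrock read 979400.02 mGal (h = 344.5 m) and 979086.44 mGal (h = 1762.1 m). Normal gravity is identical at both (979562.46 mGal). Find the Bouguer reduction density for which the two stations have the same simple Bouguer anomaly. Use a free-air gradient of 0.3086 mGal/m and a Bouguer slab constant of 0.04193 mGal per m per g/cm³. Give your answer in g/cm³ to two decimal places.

2.08

Δg_obs = 979086.44 − 979400.02 = -313.58 mGal over Δh = 1762.1 − 344.5 = 1417.6 m
Equal Bouguer anomalies ⇒ Δg_obs + (0.3086 − 0.04193ρ)·Δh = 0
0.3086 − 0.04193ρ = −Δg_obs/Δh = 0.22120
ρ = (0.3086 − 0.22120) / 0.04193 = 2.08 g/cm³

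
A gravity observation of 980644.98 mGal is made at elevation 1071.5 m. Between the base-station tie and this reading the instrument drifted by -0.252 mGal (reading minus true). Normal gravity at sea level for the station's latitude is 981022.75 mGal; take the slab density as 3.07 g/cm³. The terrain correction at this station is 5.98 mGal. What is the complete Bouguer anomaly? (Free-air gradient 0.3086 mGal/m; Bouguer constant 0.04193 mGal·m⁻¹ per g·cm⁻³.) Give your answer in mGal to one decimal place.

Drift-corrected reading = 980644.98 − (-0.252) = 980645.232 mGal
Free-air correction = 0.3086 × 1071.5 = 330.66 mGal
Free-air anomaly = 980645.232 − 981022.75 + (330.66) = -46.858 mGal
Bouguer slab correction = 0.04193 × 3.07 × 1071.5 = 137.93 mGal
Simple Bouguer anomaly = -46.858 − (137.93) = -184.788 mGal
Complete Bouguer anomaly = -184.788 + 5.98 = -178.808 mGal

-178.8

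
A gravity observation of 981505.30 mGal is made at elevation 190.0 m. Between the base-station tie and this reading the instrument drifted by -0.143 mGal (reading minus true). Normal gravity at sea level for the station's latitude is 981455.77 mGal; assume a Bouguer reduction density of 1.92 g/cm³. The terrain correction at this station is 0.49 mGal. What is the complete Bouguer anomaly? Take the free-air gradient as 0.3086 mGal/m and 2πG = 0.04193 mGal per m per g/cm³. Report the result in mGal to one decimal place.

Drift-corrected reading = 981505.30 − (-0.143) = 981505.443 mGal
Free-air correction = 0.3086 × 190.0 = 58.63 mGal
Free-air anomaly = 981505.443 − 981455.77 + (58.63) = 108.303 mGal
Bouguer slab correction = 0.04193 × 1.92 × 190.0 = 15.30 mGal
Simple Bouguer anomaly = 108.303 − (15.30) = 93.003 mGal
Complete Bouguer anomaly = 93.003 + 0.49 = 93.493 mGal

93.5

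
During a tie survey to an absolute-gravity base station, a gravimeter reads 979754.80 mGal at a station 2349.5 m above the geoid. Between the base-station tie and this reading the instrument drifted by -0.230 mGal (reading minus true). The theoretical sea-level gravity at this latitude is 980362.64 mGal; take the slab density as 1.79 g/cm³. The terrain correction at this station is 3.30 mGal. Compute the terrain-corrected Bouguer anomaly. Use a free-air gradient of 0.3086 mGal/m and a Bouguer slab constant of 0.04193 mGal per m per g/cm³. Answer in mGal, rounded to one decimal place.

-55.6

Drift-corrected reading = 979754.80 − (-0.230) = 979755.030 mGal
Free-air correction = 0.3086 × 2349.5 = 725.06 mGal
Free-air anomaly = 979755.030 − 980362.64 + (725.06) = 117.450 mGal
Bouguer slab correction = 0.04193 × 1.79 × 2349.5 = 176.34 mGal
Simple Bouguer anomaly = 117.450 − (176.34) = -58.890 mGal
Complete Bouguer anomaly = -58.890 + 3.30 = -55.590 mGal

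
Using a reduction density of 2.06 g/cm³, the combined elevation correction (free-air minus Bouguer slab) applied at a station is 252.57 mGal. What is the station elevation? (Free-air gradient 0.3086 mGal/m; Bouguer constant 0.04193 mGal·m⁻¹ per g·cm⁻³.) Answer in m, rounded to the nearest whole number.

Combined gradient = 0.3086 − 0.04193 × 2.06 = 0.2222242 mGal/m
h = 252.57 / 0.2222242 = 1136.55 m

1137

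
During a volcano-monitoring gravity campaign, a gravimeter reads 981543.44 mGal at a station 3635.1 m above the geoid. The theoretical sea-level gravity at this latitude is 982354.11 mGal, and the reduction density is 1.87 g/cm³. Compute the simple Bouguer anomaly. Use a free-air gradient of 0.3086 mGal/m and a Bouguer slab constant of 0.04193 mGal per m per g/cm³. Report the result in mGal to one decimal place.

Free-air correction = 0.3086 × 3635.1 = 1121.79 mGal
Free-air anomaly = 981543.44 − 982354.11 + (1121.79) = 311.12 mGal
Bouguer slab correction = 0.04193 × 1.87 × 3635.1 = 285.02 mGal
Simple Bouguer anomaly = 311.12 − (285.02) = 26.10 mGal

26.1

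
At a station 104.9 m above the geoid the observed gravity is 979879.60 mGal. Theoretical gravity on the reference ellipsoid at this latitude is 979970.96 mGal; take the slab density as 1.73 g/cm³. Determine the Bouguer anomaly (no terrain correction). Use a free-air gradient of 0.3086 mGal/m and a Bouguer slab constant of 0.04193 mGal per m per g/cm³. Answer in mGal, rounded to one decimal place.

-66.6

Free-air correction = 0.3086 × 104.9 = 32.37 mGal
Free-air anomaly = 979879.60 − 979970.96 + (32.37) = -58.99 mGal
Bouguer slab correction = 0.04193 × 1.73 × 104.9 = 7.61 mGal
Simple Bouguer anomaly = -58.99 − (7.61) = -66.60 mGal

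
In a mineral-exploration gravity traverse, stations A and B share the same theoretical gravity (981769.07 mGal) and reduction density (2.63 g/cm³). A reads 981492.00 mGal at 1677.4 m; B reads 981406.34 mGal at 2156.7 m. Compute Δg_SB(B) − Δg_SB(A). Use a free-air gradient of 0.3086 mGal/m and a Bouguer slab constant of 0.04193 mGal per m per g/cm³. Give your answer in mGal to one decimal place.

Δg_SB(A) = 981492.00 − 981769.07 + 0.3086×1677.4 − 0.04193×2.63×1677.4 = 55.60 mGal
Δg_SB(B) = 981406.34 − 981769.07 + 0.3086×2156.7 − 0.04193×2.63×2156.7 = 65.00 mGal
Difference = 65.00 − (55.60) = 9.40 mGal

9.4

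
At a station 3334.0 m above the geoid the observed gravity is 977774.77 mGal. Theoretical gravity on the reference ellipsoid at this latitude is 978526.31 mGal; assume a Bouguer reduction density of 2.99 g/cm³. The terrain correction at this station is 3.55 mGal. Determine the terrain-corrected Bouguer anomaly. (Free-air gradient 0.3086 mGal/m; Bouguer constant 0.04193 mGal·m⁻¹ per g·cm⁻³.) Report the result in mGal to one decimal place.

Free-air correction = 0.3086 × 3334.0 = 1028.87 mGal
Free-air anomaly = 977774.77 − 978526.31 + (1028.87) = 277.33 mGal
Bouguer slab correction = 0.04193 × 2.99 × 3334.0 = 417.99 mGal
Simple Bouguer anomaly = 277.33 − (417.99) = -140.66 mGal
Complete Bouguer anomaly = -140.66 + 3.55 = -137.11 mGal

-137.1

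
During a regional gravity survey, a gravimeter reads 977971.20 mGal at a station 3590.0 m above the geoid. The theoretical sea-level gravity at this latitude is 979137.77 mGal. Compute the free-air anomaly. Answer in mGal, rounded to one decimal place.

Free-air correction = 0.3086 × 3590.0 = 1107.87 mGal
Free-air anomaly = 977971.20 − 979137.77 + (1107.87) = -58.70 mGal

-58.7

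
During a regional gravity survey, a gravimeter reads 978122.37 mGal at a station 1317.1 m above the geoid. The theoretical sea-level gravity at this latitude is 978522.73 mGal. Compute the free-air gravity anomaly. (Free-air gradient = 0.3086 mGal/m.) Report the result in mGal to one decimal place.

Free-air correction = 0.3086 × 1317.1 = 406.46 mGal
Free-air anomaly = 978122.37 − 978522.73 + (406.46) = 6.10 mGal

6.1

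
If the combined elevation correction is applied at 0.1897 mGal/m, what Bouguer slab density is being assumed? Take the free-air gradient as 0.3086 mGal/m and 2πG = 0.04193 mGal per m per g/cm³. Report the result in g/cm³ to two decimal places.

0.1897 = 0.3086 − 0.04193 × ρ
ρ = (0.3086 − 0.1897) / 0.04193 = 2.84 g/cm³

2.84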